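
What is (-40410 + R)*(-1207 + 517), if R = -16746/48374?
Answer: 674409479670/24187 ≈ 2.7883e+7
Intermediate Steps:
R = -8373/24187 (R = -16746*1/48374 = -8373/24187 ≈ -0.34618)
(-40410 + R)*(-1207 + 517) = (-40410 - 8373/24187)*(-1207 + 517) = -977405043/24187*(-690) = 674409479670/24187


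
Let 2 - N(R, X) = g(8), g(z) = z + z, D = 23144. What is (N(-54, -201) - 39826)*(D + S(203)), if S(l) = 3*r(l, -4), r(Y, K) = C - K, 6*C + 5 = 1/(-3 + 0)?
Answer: -922428800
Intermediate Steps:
C = -8/9 (C = -5/6 + 1/(6*(-3 + 0)) = -5/6 + (1/6)/(-3) = -5/6 + (1/6)*(-1/3) = -5/6 - 1/18 = -8/9 ≈ -0.88889)
g(z) = 2*z
r(Y, K) = -8/9 - K
S(l) = 28/3 (S(l) = 3*(-8/9 - 1*(-4)) = 3*(-8/9 + 4) = 3*(28/9) = 28/3)
N(R, X) = -14 (N(R, X) = 2 - 2*8 = 2 - 1*16 = 2 - 16 = -14)
(N(-54, -201) - 39826)*(D + S(203)) = (-14 - 39826)*(23144 + 28/3) = -39840*69460/3 = -922428800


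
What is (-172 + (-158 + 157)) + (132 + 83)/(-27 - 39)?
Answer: -11633/66 ≈ -176.26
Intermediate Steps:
(-172 + (-158 + 157)) + (132 + 83)/(-27 - 39) = (-172 - 1) + 215/(-66) = -173 + 215*(-1/66) = -173 - 215/66 = -11633/66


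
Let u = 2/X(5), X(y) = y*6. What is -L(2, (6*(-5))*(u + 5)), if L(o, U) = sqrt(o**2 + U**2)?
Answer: -2*sqrt(5777) ≈ -152.01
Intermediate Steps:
X(y) = 6*y
u = 1/15 (u = 2/((6*5)) = 2/30 = 2*(1/30) = 1/15 ≈ 0.066667)
L(o, U) = sqrt(U**2 + o**2)
-L(2, (6*(-5))*(u + 5)) = -sqrt(((6*(-5))*(1/15 + 5))**2 + 2**2) = -sqrt((-30*76/15)**2 + 4) = -sqrt((-152)**2 + 4) = -sqrt(23104 + 4) = -sqrt(23108) = -2*sqrt(5777)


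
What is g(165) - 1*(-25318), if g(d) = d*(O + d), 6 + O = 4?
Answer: 52213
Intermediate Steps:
O = -2 (O = -6 + 4 = -2)
g(d) = d*(-2 + d)
g(165) - 1*(-25318) = 165*(-2 + 165) - 1*(-25318) = 165*163 + 25318 = 26895 + 25318 = 52213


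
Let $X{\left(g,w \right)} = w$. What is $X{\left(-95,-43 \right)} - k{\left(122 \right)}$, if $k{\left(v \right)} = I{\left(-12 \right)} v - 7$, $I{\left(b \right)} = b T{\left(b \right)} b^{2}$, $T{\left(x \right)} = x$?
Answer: $-2529828$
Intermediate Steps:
$I{\left(b \right)} = b^{4}$ ($I{\left(b \right)} = b b b^{2} = b^{2} b^{2} = b^{4}$)
$k{\left(v \right)} = -7 + 20736 v$ ($k{\left(v \right)} = \left(-12\right)^{4} v - 7 = 20736 v - 7 = -7 + 20736 v$)
$X{\left(-95,-43 \right)} - k{\left(122 \right)} = -43 - \left(-7 + 20736 \cdot 122\right) = -43 - \left(-7 + 2529792\right) = -43 - 2529785 = -2529828$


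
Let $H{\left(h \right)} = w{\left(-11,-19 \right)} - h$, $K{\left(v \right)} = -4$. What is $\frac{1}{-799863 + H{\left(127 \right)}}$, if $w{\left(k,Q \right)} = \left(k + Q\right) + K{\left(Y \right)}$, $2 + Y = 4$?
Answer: $- \frac{1}{800024} \approx -1.25 \cdot 10^{-6}$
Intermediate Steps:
$Y = 2$ ($Y = -2 + 4 = 2$)
$w{\left(k,Q \right)} = -4 + Q + k$ ($w{\left(k,Q \right)} = \left(k + Q\right) - 4 = \left(Q + k\right) - 4 = -4 + Q + k$)
$H{\left(h \right)} = -34 - h$ ($H{\left(h \right)} = \left(-4 - 19 - 11\right) - h = -34 - h$)
$\frac{1}{-799863 + H{\left(127 \right)}} = \frac{1}{-799863 - 161} = \frac{1}{-800024} = - \frac{1}{800024}$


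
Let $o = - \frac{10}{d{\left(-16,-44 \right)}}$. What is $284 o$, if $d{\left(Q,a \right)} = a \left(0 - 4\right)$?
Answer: $- \frac{355}{22} \approx -16.136$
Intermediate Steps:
$d{\left(Q,a \right)} = - 4 a$ ($d{\left(Q,a \right)} = a \left(-4\right) = - 4 a$)
$o = - \frac{5}{88}$ ($o = - \frac{10}{\left(-4\right) \left(-44\right)} = - \frac{10}{176} = \left(-10\right) \frac{1}{176} = - \frac{5}{88} \approx -0.056818$)
$284 o = 284 \left(- \frac{5}{88}\right) = - \frac{355}{22}$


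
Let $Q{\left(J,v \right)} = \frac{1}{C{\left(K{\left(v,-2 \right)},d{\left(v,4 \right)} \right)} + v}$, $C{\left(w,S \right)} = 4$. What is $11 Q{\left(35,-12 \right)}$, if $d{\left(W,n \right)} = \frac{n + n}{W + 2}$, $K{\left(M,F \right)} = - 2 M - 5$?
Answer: $- \frac{11}{8} \approx -1.375$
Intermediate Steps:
$K{\left(M,F \right)} = -5 - 2 M$
$d{\left(W,n \right)} = \frac{2 n}{2 + W}$
$Q{\left(J,v \right)} = \frac{1}{4 + v}$
$11 Q{\left(35,-12 \right)} = \frac{11}{4 - 12} = \frac{11}{-8} = 11 \left(- \frac{1}{8}\right) = - \frac{11}{8}$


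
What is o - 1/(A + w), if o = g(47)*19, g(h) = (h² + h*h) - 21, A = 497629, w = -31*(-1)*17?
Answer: 41617446707/498156 ≈ 83543.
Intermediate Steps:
w = 527 (w = 31*17 = 527)
g(h) = -21 + 2*h² (g(h) = (h² + h²) - 21 = 2*h² - 21 = -21 + 2*h²)
o = 83543 (o = (-21 + 2*47²)*19 = (-21 + 2*2209)*19 = (-21 + 4418)*19 = 4397*19 = 83543)
o - 1/(A + w) = 83543 - 1/(497629 + 527) = 83543 - 1/498156 = 41617446707/498156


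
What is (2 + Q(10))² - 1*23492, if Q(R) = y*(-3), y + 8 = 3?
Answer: -23203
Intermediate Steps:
y = -5 (y = -8 + 3 = -5)
Q(R) = 15 (Q(R) = -5*(-3) = 15)
(2 + Q(10))² - 1*23492 = (2 + 15)² - 1*23492 = 17² - 23492 = 289 - 23492 = -23203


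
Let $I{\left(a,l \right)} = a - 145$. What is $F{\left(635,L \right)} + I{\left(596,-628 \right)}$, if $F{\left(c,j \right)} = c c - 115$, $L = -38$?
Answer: $403561$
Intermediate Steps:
$I{\left(a,l \right)} = -145 + a$
$F{\left(c,j \right)} = -115 + c^{2}$ ($F{\left(c,j \right)} = c^{2} - 115 = -115 + c^{2}$)
$F{\left(635,L \right)} + I{\left(596,-628 \right)} = \left(-115 + 635^{2}\right) + \left(-145 + 596\right) = \left(-115 + 403225\right) + 451 = 403110 + 451 = 403561$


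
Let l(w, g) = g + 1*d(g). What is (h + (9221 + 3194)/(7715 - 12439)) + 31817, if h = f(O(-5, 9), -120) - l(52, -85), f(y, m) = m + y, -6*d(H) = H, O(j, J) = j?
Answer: 450105629/14172 ≈ 31760.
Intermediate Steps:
d(H) = -H/6
l(w, g) = 5*g/6 (l(w, g) = g + 1*(-g/6) = g - g/6 = 5*g/6)
h = -325/6 (h = (-120 - 5) - 5*(-85)/6 = -125 - 1*(-425/6) = -125 + 425/6 = -325/6 ≈ -54.167)
(h + (9221 + 3194)/(7715 - 12439)) + 31817 = (-325/6 + (9221 + 3194)/(7715 - 12439)) + 31817 = (-325/6 + 12415/(-4724)) + 31817 = (-325/6 + 12415*(-1/4724)) + 31817 = (-325/6 - 12415/4724) + 31817 = -804895/14172 + 31817 = 450105629/14172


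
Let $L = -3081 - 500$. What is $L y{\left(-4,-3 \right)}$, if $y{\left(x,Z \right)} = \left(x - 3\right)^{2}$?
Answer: $-175469$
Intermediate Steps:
$L = -3581$
$y{\left(x,Z \right)} = \left(-3 + x\right)^{2}$
$L y{\left(-4,-3 \right)} = - 3581 \left(-3 - 4\right)^{2} = - 3581 \left(-7\right)^{2} = \left(-3581\right) 49 = -175469$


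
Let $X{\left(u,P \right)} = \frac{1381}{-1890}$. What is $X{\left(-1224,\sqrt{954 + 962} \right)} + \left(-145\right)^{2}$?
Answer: $\frac{39735869}{1890} \approx 21024.0$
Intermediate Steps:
$X{\left(u,P \right)} = - \frac{1381}{1890}$ ($X{\left(u,P \right)} = 1381 \left(- \frac{1}{1890}\right) = - \frac{1381}{1890}$)
$X{\left(-1224,\sqrt{954 + 962} \right)} + \left(-145\right)^{2} = - \frac{1381}{1890} + \left(-145\right)^{2} = - \frac{1381}{1890} + 21025 = \frac{39735869}{1890}$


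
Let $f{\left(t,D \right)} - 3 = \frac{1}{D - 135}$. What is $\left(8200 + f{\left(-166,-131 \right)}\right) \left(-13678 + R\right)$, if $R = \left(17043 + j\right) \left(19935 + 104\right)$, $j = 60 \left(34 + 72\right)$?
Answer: $\frac{1023267216220883}{266} \approx 3.8469 \cdot 10^{12}$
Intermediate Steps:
$j = 6360$ ($j = 60 \cdot 106 = 6360$)
$f{\left(t,D \right)} = 3 + \frac{1}{-135 + D}$ ($f{\left(t,D \right)} = 3 + \frac{1}{D - 135} = 3 + \frac{1}{-135 + D}$)
$R = 468972717$ ($R = \left(17043 + 6360\right) \left(19935 + 104\right) = 23403 \cdot 20039 = 468972717$)
$\left(8200 + f{\left(-166,-131 \right)}\right) \left(-13678 + R\right) = \left(8200 + \frac{-404 + 3 \left(-131\right)}{-135 - 131}\right) \left(-13678 + 468972717\right) = \left(8200 + \frac{-404 - 393}{-266}\right) 468959039 = \left(8200 - - \frac{797}{266}\right) 468959039 = \left(8200 + \frac{797}{266}\right) 468959039 = \frac{2181997}{266} \cdot 468959039 = \frac{1023267216220883}{266}$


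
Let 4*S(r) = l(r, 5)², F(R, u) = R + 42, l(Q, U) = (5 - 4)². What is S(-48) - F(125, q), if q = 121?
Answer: -667/4 ≈ -166.75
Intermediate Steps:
l(Q, U) = 1 (l(Q, U) = 1² = 1)
F(R, u) = 42 + R
S(r) = ¼ (S(r) = (¼)*1² = (¼)*1 = ¼)
S(-48) - F(125, q) = ¼ - (42 + 125) = ¼ - 1*167 = ¼ - 167 = -667/4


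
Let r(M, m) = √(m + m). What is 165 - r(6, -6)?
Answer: 165 - 2*I*√3 ≈ 165.0 - 3.4641*I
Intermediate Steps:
r(M, m) = √2*√m (r(M, m) = √(2*m) = √2*√m)
165 - r(6, -6) = 165 - √2*√(-6) = 165 - √2*I*√6 = 165 - 2*I*√3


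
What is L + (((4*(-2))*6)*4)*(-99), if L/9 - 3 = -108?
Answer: 18063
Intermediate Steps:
L = -945 (L = 27 + 9*(-108) = 27 - 972 = -945)
L + (((4*(-2))*6)*4)*(-99) = -945 + (((4*(-2))*6)*4)*(-99) = -945 + (-8*6*4)*(-99) = -945 - 48*4*(-99) = -945 - 192*(-99) = -945 + 19008 = 18063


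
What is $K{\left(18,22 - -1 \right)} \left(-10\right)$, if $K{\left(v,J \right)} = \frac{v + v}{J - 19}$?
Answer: $-90$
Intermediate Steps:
$K{\left(v,J \right)} = \frac{2 v}{-19 + J}$
$K{\left(18,22 - -1 \right)} \left(-10\right) = 2 \cdot 18 \frac{1}{-19 + \left(22 - -1\right)} \left(-10\right) = 2 \cdot 18 \frac{1}{-19 + \left(22 + 1\right)} \left(-10\right) = 2 \cdot 18 \frac{1}{-19 + 23} \left(-10\right) = 2 \cdot 18 \cdot \frac{1}{4} \left(-10\right) = 9 \left(-10\right) = -90$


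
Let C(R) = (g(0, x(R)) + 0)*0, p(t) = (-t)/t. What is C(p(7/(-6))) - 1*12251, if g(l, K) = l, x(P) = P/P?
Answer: -12251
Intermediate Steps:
x(P) = 1
p(t) = -1
C(R) = 0 (C(R) = (0 + 0)*0 = 0*0 = 0)
C(p(7/(-6))) - 1*12251 = 0 - 1*12251 = 0 - 12251 = -12251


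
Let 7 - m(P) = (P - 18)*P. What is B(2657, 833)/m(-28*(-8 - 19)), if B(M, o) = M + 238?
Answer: -2895/557921 ≈ -0.0051889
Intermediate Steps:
B(M, o) = 238 + M
m(P) = 7 - P*(-18 + P) (m(P) = 7 - (P - 18)*P = 7 - (-18 + P)*P = 7 - P*(-18 + P))
B(2657, 833)/m(-28*(-8 - 19)) = (238 + 2657)/(7 - (-28*(-8 - 19))**2 + 18*(-28*(-8 - 19))) = 2895/(7 - (-28*(-27))**2 + 18*(-28*(-27))) = 2895/(7 - 1*756**2 + 18*756) = 2895/(7 - 1*571536 + 13608) = 2895/(7 - 571536 + 13608) = 2895/(-557921) = 2895*(-1/557921) = -2895/557921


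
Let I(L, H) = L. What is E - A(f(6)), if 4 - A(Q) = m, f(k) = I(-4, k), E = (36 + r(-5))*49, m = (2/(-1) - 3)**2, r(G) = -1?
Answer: 1736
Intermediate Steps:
m = 25 (m = (2*(-1) - 3)**2 = (-2 - 3)**2 = (-5)**2 = 25)
E = 1715 (E = (36 - 1)*49 = 35*49 = 1715)
f(k) = -4
A(Q) = -21 (A(Q) = 4 - 1*25 = 4 - 25 = -21)
E - A(f(6)) = 1715 - 1*(-21) = 1715 + 21 = 1736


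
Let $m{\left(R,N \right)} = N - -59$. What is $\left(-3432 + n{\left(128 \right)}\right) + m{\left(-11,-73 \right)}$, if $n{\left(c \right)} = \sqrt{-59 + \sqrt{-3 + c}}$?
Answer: $-3446 + i \sqrt{59 - 5 \sqrt{5}} \approx -3446.0 + 6.9152 i$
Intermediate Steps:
$m{\left(R,N \right)} = 59 + N$ ($m{\left(R,N \right)} = N + 59 = 59 + N$)
$\left(-3432 + n{\left(128 \right)}\right) + m{\left(-11,-73 \right)} = \left(-3432 + \sqrt{-59 + \sqrt{-3 + 128}}\right) + \left(59 - 73\right) = \left(-3432 + \sqrt{-59 + \sqrt{125}}\right) - 14 = \left(-3432 + \sqrt{-59 + 5 \sqrt{5}}\right) - 14 = -3446 + \sqrt{-59 + 5 \sqrt{5}}$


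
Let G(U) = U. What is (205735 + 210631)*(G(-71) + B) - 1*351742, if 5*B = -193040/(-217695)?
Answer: -6495993958432/217695 ≈ -2.9840e+7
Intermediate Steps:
B = 38608/217695 (B = (-193040/(-217695))/5 = (-193040*(-1/217695))/5 = (1/5)*(38608/43539) = 38608/217695 ≈ 0.17735)
(205735 + 210631)*(G(-71) + B) - 1*351742 = (205735 + 210631)*(-71 + 38608/217695) - 1*351742 = 416366*(-15417737/217695) - 351742 = -6419421483742/217695 - 351742 = -6495993958432/217695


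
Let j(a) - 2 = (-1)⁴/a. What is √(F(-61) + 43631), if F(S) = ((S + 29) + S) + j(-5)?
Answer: √1088495/5 ≈ 208.66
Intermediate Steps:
j(a) = 2 + 1/a (j(a) = 2 + (-1)⁴/a = 2 + 1/a)
F(S) = 154/5 + 2*S (F(S) = ((S + 29) + S) + (2 + 1/(-5)) = ((29 + S) + S) + (2 - ⅕) = (29 + 2*S) + 9/5 = 154/5 + 2*S)
√(F(-61) + 43631) = √((154/5 + 2*(-61)) + 43631) = √((154/5 - 122) + 43631) = √(-456/5 + 43631) = √(217699/5) = √1088495/5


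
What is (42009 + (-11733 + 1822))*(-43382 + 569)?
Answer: -1374211674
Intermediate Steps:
(42009 + (-11733 + 1822))*(-43382 + 569) = (42009 - 9911)*(-42813) = 32098*(-42813) = -1374211674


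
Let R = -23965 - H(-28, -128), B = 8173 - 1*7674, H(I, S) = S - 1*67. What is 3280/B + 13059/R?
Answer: 71449159/11861230 ≈ 6.0238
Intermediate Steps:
H(I, S) = -67 + S (H(I, S) = S - 67 = -67 + S)
B = 499 (B = 8173 - 7674 = 499)
R = -23770 (R = -23965 - (-67 - 128) = -23965 - 1*(-195) = -23965 + 195 = -23770)
3280/B + 13059/R = 3280/499 + 13059/(-23770) = 3280*(1/499) + 13059*(-1/23770) = 3280/499 - 13059/23770 = 71449159/11861230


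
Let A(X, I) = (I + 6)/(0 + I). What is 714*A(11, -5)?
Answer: -714/5 ≈ -142.80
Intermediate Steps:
A(X, I) = (6 + I)/I
714*A(11, -5) = 714*((6 - 5)/(-5)) = 714*(-1/5*1) = 714*(-1/5) = -714/5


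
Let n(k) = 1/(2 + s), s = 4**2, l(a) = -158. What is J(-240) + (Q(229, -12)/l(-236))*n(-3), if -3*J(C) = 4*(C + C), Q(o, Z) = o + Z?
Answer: 1819943/2844 ≈ 639.92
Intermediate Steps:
Q(o, Z) = Z + o
s = 16
n(k) = 1/18 (n(k) = 1/(2 + 16) = 1/18)
J(C) = -8*C/3 (J(C) = -4*(C + C)/3 = -4*2*C/3 = -8*C/3)
J(-240) + (Q(229, -12)/l(-236))*n(-3) = -8/3*(-240) + ((-12 + 229)/(-158))*(1/18) = 640 + (217*(-1/158))*(1/18) = 640 - 217/158*1/18 = 640 - 217/2844 = 1819943/2844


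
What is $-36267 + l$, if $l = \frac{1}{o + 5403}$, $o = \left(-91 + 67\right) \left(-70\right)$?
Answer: $- \frac{256879160}{7083} \approx -36267.0$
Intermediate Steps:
$o = 1680$ ($o = \left(-24\right) \left(-70\right) = 1680$)
$l = \frac{1}{7083}$ ($l = \frac{1}{1680 + 5403} = \frac{1}{7083} \approx 0.00014118$)
$-36267 + l = -36267 + \frac{1}{7083} = - \frac{256879160}{7083}$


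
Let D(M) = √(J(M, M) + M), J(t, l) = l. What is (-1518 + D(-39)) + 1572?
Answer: 54 + I*√78 ≈ 54.0 + 8.8318*I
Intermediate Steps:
D(M) = √2*√M (D(M) = √(M + M) = √(2*M) = √2*√M)
(-1518 + D(-39)) + 1572 = (-1518 + √2*√(-39)) + 1572 = (-1518 + √2*(I*√39)) + 1572 = (-1518 + I*√78) + 1572 = 54 + I*√78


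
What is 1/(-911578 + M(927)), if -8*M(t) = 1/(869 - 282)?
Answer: -4696/4280770289 ≈ -1.0970e-6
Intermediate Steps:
M(t) = -1/4696 (M(t) = -1/(8*(869 - 282)) = -1/8/587 = -1/8*1/587 = -1/4696)
1/(-911578 + M(927)) = 1/(-911578 - 1/4696) = 1/(-4280770289/4696) = -4696/4280770289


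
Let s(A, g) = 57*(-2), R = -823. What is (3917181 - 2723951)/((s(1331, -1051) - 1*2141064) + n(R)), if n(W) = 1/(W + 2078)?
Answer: -88088450/158069317 ≈ -0.55728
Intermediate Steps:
n(W) = 1/(2078 + W)
s(A, g) = -114
(3917181 - 2723951)/((s(1331, -1051) - 1*2141064) + n(R)) = (3917181 - 2723951)/((-114 - 1*2141064) + 1/(2078 - 823)) = 1193230/((-114 - 2141064) + 1/1255) = 1193230/(-2141178 + 1/1255) = 1193230/(-2687178389/1255) = 1193230*(-1255/2687178389) = -88088450/158069317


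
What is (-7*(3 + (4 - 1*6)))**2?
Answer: 49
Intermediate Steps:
(-7*(3 + (4 - 1*6)))**2 = (-7*(3 + (4 - 6)))**2 = (-7*(3 - 2))**2 = (-7*1)**2 = (-7)**2 = 49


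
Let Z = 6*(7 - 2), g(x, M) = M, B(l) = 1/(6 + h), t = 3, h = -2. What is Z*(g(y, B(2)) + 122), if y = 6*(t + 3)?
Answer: 7335/2 ≈ 3667.5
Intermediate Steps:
B(l) = ¼ (B(l) = 1/(6 - 2) = 1/4 = ¼)
y = 36 (y = 6*(3 + 3) = 6*6 = 36)
Z = 30 (Z = 6*5 = 30)
Z*(g(y, B(2)) + 122) = 30*(¼ + 122) = 30*(489/4) = 7335/2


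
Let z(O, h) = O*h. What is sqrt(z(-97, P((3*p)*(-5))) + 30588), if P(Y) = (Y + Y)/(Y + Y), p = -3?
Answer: sqrt(30491) ≈ 174.62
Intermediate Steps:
P(Y) = 1 (P(Y) = (2*Y)/((2*Y)) = (2*Y)*(1/(2*Y)) = 1)
sqrt(z(-97, P((3*p)*(-5))) + 30588) = sqrt(-97*1 + 30588) = sqrt(-97 + 30588) = sqrt(30491)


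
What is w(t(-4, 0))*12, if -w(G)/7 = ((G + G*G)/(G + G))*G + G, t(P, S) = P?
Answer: -168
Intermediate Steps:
w(G) = -21*G/2 - 7*G²/2 (w(G) = -7*(((G + G*G)/(G + G))*G + G) = -7*(((G + G²)/((2*G)))*G + G) = -7*(((G + G²)*(1/(2*G)))*G + G) = -7*(((G + G²)/(2*G))*G + G) = -7*((G/2 + G²/2) + G) = -7*(G²/2 + 3*G/2) = -21*G/2 - 7*G²/2)
w(t(-4, 0))*12 = -7/2*(-4)*(3 - 4)*12 = -7/2*(-4)*(-1)*12 = -14*12 = -168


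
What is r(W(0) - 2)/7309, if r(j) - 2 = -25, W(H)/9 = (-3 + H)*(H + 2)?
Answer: -23/7309 ≈ -0.0031468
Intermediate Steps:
W(H) = 9*(-3 + H)*(2 + H) (W(H) = 9*((-3 + H)*(H + 2)) = 9*((-3 + H)*(2 + H)) = 9*(-3 + H)*(2 + H))
r(j) = -23 (r(j) = 2 - 25 = -23)
r(W(0) - 2)/7309 = -23/7309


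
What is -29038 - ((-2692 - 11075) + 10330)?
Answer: -25601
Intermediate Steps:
-29038 - ((-2692 - 11075) + 10330) = -29038 - (-13767 + 10330) = -29038 - 1*(-3437) = -29038 + 3437 = -25601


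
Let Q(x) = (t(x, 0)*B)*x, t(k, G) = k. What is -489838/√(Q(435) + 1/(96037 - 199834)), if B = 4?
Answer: -1469514*√906078027265367/78563949299 ≈ -563.03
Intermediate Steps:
Q(x) = 4*x² (Q(x) = (x*4)*x = (4*x)*x = 4*x²)
-489838/√(Q(435) + 1/(96037 - 199834)) = -489838/√(4*435² + 1/(96037 - 199834)) = -489838/√(4*189225 + 1/(-103797)) = -489838/√(756900 - 1/103797) = -489838*3*√906078027265367/78563949299 = -1469514*√906078027265367/78563949299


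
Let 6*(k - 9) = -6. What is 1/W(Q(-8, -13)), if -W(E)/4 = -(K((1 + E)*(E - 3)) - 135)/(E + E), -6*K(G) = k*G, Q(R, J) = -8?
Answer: 12/713 ≈ 0.016830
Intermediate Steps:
k = 8 (k = 9 + (⅙)*(-6) = 9 - 1 = 8)
K(G) = -4*G/3
W(E) = 2*(-135 - 4*(1 + E)*(-3 + E)/3)/E (W(E) = -(-4)*(-4*(1 + E)*(E - 3)/3 - 135)/(E + E) = -(-4)*(-4*(1 + E)*(-3 + E)/3 - 135)/((2*E)) = -(-4)*(-4*(1 + E)*(-3 + E)/3 - 135)*(1/(2*E)) = -(-4)*(-135 - 4*(1 + E)*(-3 + E)/3)*(1/(2*E)) = -(-4)*(-135 - 4*(1 + E)*(-3 + E)/3)/(2*E) = -(-2)*(-135 - 4*(1 + E)*(-3 + E)/3)/E = 2*(-135 - 4*(1 + E)*(-3 + E)/3)/E)
1/W(Q(-8, -13)) = 1/(16/3 - 262/(-8) - 8/3*(-8)) = 1/(16/3 - 262*(-⅛) + 64/3) = 1/(16/3 + 131/4 + 64/3) = 1/(713/12) = 12/713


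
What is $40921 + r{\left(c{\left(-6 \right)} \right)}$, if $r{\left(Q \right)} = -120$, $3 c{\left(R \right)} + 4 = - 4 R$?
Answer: $40801$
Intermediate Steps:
$c{\left(R \right)} = - \frac{4}{3} - \frac{4 R}{3}$ ($c{\left(R \right)} = - \frac{4}{3} + \frac{\left(-4\right) R}{3} = - \frac{4}{3} - \frac{4 R}{3}$)
$40921 + r{\left(c{\left(-6 \right)} \right)} = 40921 - 120 = 40801$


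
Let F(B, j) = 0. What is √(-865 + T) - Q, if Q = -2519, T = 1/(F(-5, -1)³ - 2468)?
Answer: 2519 + I*√1317184557/1234 ≈ 2519.0 + 29.411*I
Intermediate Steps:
T = -1/2468 (T = 1/(0³ - 2468) = 1/(0 - 2468) = 1/(-2468) = -1/2468 ≈ -0.00040519)
√(-865 + T) - Q = √(-865 - 1/2468) - 1*(-2519) = √(-2134821/2468) + 2519 = I*√1317184557/1234 + 2519 = 2519 + I*√1317184557/1234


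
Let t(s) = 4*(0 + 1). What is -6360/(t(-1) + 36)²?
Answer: -159/40 ≈ -3.9750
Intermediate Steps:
t(s) = 4 (t(s) = 4*1 = 4)
-6360/(t(-1) + 36)² = -6360/(4 + 36)² = -6360/(40²) = -6360/1600 = -6360*1/1600 = -159/40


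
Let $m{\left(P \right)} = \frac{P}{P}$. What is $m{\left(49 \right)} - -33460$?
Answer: $33461$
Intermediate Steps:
$m{\left(P \right)} = 1$
$m{\left(49 \right)} - -33460 = 1 - -33460 = 1 + 33460 = 33461$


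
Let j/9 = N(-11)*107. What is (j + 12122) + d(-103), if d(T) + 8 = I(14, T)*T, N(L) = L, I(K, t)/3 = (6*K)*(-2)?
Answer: 53433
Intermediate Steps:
I(K, t) = -36*K (I(K, t) = 3*((6*K)*(-2)) = 3*(-12*K) = -36*K)
j = -10593 (j = 9*(-11*107) = 9*(-1177) = -10593)
d(T) = -8 - 504*T (d(T) = -8 + (-36*14)*T = -8 - 504*T)
(j + 12122) + d(-103) = (-10593 + 12122) + (-8 - 504*(-103)) = 1529 + (-8 + 51912) = 1529 + 51904 = 53433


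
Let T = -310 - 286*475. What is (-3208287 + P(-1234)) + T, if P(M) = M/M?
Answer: -3344446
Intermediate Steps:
P(M) = 1
T = -136160 (T = -310 - 135850 = -136160)
(-3208287 + P(-1234)) + T = (-3208287 + 1) - 136160 = -3208286 - 136160 = -3344446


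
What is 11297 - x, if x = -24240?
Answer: 35537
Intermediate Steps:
11297 - x = 11297 - 1*(-24240) = 11297 + 24240 = 35537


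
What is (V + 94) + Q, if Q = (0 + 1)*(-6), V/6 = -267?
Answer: -1514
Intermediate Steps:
V = -1602 (V = 6*(-267) = -1602)
Q = -6 (Q = 1*(-6) = -6)
(V + 94) + Q = (-1602 + 94) - 6 = -1508 - 6 = -1514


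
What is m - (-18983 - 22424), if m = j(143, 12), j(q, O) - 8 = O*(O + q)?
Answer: 43275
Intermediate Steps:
j(q, O) = 8 + O*(O + q)
m = 1868 (m = 8 + 12**2 + 12*143 = 8 + 144 + 1716 = 1868)
m - (-18983 - 22424) = 1868 - (-18983 - 22424) = 1868 - 1*(-41407) = 1868 + 41407 = 43275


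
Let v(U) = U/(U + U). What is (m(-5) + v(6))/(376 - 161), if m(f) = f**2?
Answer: 51/430 ≈ 0.11860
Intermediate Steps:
v(U) = 1/2 (v(U) = U/((2*U)) = (1/(2*U))*U = 1/2)
(m(-5) + v(6))/(376 - 161) = ((-5)**2 + 1/2)/(376 - 161) = (25 + 1/2)/215 = (51/2)*(1/215) = 51/430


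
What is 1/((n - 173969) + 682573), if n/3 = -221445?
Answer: -1/155731 ≈ -6.4213e-6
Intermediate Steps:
n = -664335 (n = 3*(-221445) = -664335)
1/((n - 173969) + 682573) = 1/((-664335 - 173969) + 682573) = 1/(-838304 + 682573) = 1/(-155731) = -1/155731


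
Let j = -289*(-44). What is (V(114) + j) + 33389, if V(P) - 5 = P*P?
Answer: 59106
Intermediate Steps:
j = 12716
V(P) = 5 + P**2 (V(P) = 5 + P*P = 5 + P**2)
(V(114) + j) + 33389 = ((5 + 114**2) + 12716) + 33389 = ((5 + 12996) + 12716) + 33389 = (13001 + 12716) + 33389 = 25717 + 33389 = 59106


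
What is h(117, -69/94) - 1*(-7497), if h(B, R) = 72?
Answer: 7569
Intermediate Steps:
h(117, -69/94) - 1*(-7497) = 72 - 1*(-7497) = 72 + 7497 = 7569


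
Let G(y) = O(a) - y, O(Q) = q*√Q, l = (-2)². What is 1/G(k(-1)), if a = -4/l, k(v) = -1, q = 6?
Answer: 1/37 - 6*I/37 ≈ 0.027027 - 0.16216*I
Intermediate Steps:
l = 4
a = -1 (a = -4/4 = -4*¼ = -1)
O(Q) = 6*√Q
G(y) = -y + 6*I (G(y) = 6*√(-1) - y = 6*I - y = -y + 6*I)
1/G(k(-1)) = 1/(-1*(-1) + 6*I) = 1/(1 + 6*I) = (1 - 6*I)/37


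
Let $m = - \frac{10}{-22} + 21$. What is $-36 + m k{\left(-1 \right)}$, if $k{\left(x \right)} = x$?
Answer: $- \frac{632}{11} \approx -57.455$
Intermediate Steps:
$m = \frac{236}{11}$ ($m = \left(-10\right) \left(- \frac{1}{22}\right) + 21 = \frac{5}{11} + 21 = \frac{236}{11} \approx 21.455$)
$-36 + m k{\left(-1 \right)} = -36 + \frac{236}{11} \left(-1\right) = -36 - \frac{236}{11} = - \frac{632}{11}$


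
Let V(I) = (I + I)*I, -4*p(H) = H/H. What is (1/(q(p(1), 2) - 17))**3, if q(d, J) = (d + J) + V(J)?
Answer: -64/24389 ≈ -0.0026241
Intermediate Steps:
p(H) = -1/4 (p(H) = -H/(4*H) = -1/4*1 = -1/4)
V(I) = 2*I**2 (V(I) = (2*I)*I = 2*I**2)
q(d, J) = J + d + 2*J**2 (q(d, J) = (d + J) + 2*J**2 = (J + d) + 2*J**2 = J + d + 2*J**2)
(1/(q(p(1), 2) - 17))**3 = (1/((2 - 1/4 + 2*2**2) - 17))**3 = (1/((2 - 1/4 + 2*4) - 17))**3 = (1/((2 - 1/4 + 8) - 17))**3 = (1/(39/4 - 17))**3 = (1/(-29/4))**3 = (-4/29)**3 = -64/24389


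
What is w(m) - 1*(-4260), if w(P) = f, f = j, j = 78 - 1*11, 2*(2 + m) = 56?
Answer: 4327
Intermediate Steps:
m = 26 (m = -2 + (1/2)*56 = -2 + 28 = 26)
j = 67 (j = 78 - 11 = 67)
f = 67
w(P) = 67
w(m) - 1*(-4260) = 67 - 1*(-4260) = 67 + 4260 = 4327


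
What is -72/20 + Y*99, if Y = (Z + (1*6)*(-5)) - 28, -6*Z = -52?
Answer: -24438/5 ≈ -4887.6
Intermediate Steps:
Z = 26/3 (Z = -1/6*(-52) = 26/3 ≈ 8.6667)
Y = -148/3 (Y = (26/3 + (1*6)*(-5)) - 28 = (26/3 + 6*(-5)) - 28 = (26/3 - 30) - 28 = -64/3 - 28 = -148/3 ≈ -49.333)
-72/20 + Y*99 = -72/20 - 148/3*99 = -72*1/20 - 4884 = -18/5 - 4884 = -24438/5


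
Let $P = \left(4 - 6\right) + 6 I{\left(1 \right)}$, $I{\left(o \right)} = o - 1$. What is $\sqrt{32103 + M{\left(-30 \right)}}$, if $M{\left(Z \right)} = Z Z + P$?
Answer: $\sqrt{33001} \approx 181.66$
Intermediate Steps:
$I{\left(o \right)} = -1 + o$ ($I{\left(o \right)} = o - 1 = -1 + o$)
$P = -2$ ($P = \left(4 - 6\right) + 6 \left(-1 + 1\right) = \left(4 - 6\right) + 6 \cdot 0 = -2 + 0 = -2$)
$M{\left(Z \right)} = -2 + Z^{2}$ ($M{\left(Z \right)} = Z Z - 2 = Z^{2} - 2 = -2 + Z^{2}$)
$\sqrt{32103 + M{\left(-30 \right)}} = \sqrt{32103 - \left(2 - \left(-30\right)^{2}\right)} = \sqrt{32103 + \left(-2 + 900\right)} = \sqrt{32103 + 898} = \sqrt{33001}$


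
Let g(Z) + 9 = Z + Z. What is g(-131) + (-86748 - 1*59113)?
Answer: -146132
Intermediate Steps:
g(Z) = -9 + 2*Z (g(Z) = -9 + (Z + Z) = -9 + 2*Z)
g(-131) + (-86748 - 1*59113) = (-9 + 2*(-131)) + (-86748 - 1*59113) = (-9 - 262) + (-86748 - 59113) = -271 - 145861 = -146132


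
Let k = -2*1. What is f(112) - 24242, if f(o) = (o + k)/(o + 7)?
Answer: -2884688/119 ≈ -24241.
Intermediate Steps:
k = -2
f(o) = (-2 + o)/(7 + o) (f(o) = (o - 2)/(o + 7) = (-2 + o)/(7 + o))
f(112) - 24242 = (-2 + 112)/(7 + 112) - 24242 = 110/119 - 24242 = -2884688/119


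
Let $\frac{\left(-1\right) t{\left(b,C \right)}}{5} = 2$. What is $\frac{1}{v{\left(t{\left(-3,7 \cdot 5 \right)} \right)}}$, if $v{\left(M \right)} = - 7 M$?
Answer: $\frac{1}{70} \approx 0.014286$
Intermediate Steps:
$t{\left(b,C \right)} = -10$ ($t{\left(b,C \right)} = \left(-5\right) 2 = -10$)
$\frac{1}{v{\left(t{\left(-3,7 \cdot 5 \right)} \right)}} = \frac{1}{\left(-7\right) \left(-10\right)} = \frac{1}{70}$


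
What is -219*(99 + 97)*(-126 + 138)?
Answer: -515088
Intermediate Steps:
-219*(99 + 97)*(-126 + 138) = -42924*12 = -219*2352 = -515088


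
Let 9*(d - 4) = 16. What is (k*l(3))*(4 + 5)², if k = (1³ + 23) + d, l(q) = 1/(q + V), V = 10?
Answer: 2412/13 ≈ 185.54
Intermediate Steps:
d = 52/9 (d = 4 + (⅑)*16 = 4 + 16/9 = 52/9 ≈ 5.7778)
l(q) = 1/(10 + q) (l(q) = 1/(q + 10) = 1/(10 + q))
k = 268/9 (k = (1³ + 23) + 52/9 = (1 + 23) + 52/9 = 24 + 52/9 = 268/9 ≈ 29.778)
(k*l(3))*(4 + 5)² = (268/(9*(10 + 3)))*(4 + 5)² = ((268/9)/13)*9² = ((268/9)*(1/13))*81 = (268/117)*81 = 2412/13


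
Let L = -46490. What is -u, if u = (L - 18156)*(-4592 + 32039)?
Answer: 1774338762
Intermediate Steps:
u = -1774338762 (u = (-46490 - 18156)*(-4592 + 32039) = -64646*27447 = -1774338762)
-u = -1*(-1774338762) = 1774338762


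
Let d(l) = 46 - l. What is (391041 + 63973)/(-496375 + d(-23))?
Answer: -227507/248153 ≈ -0.91680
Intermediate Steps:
(391041 + 63973)/(-496375 + d(-23)) = (391041 + 63973)/(-496375 + (46 - 1*(-23))) = 455014/(-496375 + (46 + 23)) = 455014/(-496375 + 69) = 455014/(-496306) = 455014*(-1/496306) = -227507/248153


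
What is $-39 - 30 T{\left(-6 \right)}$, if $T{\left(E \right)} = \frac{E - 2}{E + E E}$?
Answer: $-31$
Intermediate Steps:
$T{\left(E \right)} = \frac{-2 + E}{E + E^{2}}$
$-39 - 30 T{\left(-6 \right)} = -39 - 30 \frac{-2 - 6}{\left(-6\right) \left(1 - 6\right)} = -39 - 30 \left(\left(- \frac{1}{6}\right) \frac{1}{-5} \left(-8\right)\right) = -39 - 30 \left(\left(- \frac{1}{6}\right) \left(- \frac{1}{5}\right) \left(-8\right)\right) = -39 - -8 = -39 + 8 = -31$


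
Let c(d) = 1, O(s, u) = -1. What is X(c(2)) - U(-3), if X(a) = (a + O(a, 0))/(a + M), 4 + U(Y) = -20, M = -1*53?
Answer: 24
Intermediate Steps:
M = -53
U(Y) = -24 (U(Y) = -4 - 20 = -24)
X(a) = (-1 + a)/(-53 + a) (X(a) = (a - 1)/(a - 53) = (-1 + a)/(-53 + a))
X(c(2)) - U(-3) = (-1 + 1)/(-53 + 1) - 1*(-24) = 0/(-52) + 24 = -1/52*0 + 24 = 0 + 24 = 24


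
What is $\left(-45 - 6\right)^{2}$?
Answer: $2601$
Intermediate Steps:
$\left(-45 - 6\right)^{2} = \left(-51\right)^{2} = 2601$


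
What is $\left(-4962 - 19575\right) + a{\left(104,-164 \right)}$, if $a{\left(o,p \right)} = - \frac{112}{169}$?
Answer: $- \frac{4146865}{169} \approx -24538.0$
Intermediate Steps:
$a{\left(o,p \right)} = - \frac{112}{169}$ ($a{\left(o,p \right)} = \left(-112\right) \frac{1}{169} = - \frac{112}{169}$)
$\left(-4962 - 19575\right) + a{\left(104,-164 \right)} = \left(-4962 - 19575\right) - \frac{112}{169} = -24537 - \frac{112}{169} = - \frac{4146865}{169}$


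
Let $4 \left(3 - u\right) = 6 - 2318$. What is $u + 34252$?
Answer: $34833$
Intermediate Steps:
$u = 581$ ($u = 3 - \frac{6 - 2318}{4} = 3 - -578 = 3 + 578 = 581$)
$u + 34252 = 581 + 34252 = 34833$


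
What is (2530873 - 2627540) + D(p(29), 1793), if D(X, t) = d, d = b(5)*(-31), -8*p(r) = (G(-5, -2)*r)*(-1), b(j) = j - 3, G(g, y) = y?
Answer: -96729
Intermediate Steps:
b(j) = -3 + j
p(r) = -r/4 (p(r) = -(-2*r)*(-1)/8 = -r/4)
d = -62 (d = (-3 + 5)*(-31) = 2*(-31) = -62)
D(X, t) = -62
(2530873 - 2627540) + D(p(29), 1793) = (2530873 - 2627540) - 62 = -96667 - 62 = -96729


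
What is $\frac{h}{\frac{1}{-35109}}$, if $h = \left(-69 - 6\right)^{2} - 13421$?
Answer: $273709764$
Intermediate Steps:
$h = -7796$ ($h = \left(-75\right)^{2} - 13421 = 5625 - 13421 = -7796$)
$\frac{h}{\frac{1}{-35109}} = - \frac{7796}{\frac{1}{-35109}} = - \frac{7796}{- \frac{1}{35109}} = \left(-7796\right) \left(-35109\right) = 273709764$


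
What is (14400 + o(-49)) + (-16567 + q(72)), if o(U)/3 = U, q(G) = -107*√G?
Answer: -2314 - 642*√2 ≈ -3221.9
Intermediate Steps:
o(U) = 3*U
(14400 + o(-49)) + (-16567 + q(72)) = (14400 + 3*(-49)) + (-16567 - 642*√2) = (14400 - 147) + (-16567 - 642*√2) = 14253 + (-16567 - 642*√2) = -2314 - 642*√2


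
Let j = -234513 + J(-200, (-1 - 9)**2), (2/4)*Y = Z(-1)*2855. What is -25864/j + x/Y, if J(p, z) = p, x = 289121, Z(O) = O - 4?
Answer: -67122040073/6701056150 ≈ -10.017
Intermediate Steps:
Z(O) = -4 + O
Y = -28550 (Y = 2*((-4 - 1)*2855) = 2*(-5*2855) = 2*(-14275) = -28550)
j = -234713 (j = -234513 - 200 = -234713)
-25864/j + x/Y = -25864/(-234713) + 289121/(-28550) = -25864*(-1/234713) + 289121*(-1/28550) = 25864/234713 - 289121/28550 = -67122040073/6701056150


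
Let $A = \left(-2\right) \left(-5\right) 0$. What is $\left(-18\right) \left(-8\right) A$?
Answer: $0$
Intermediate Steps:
$A = 0$ ($A = 10 \cdot 0 = 0$)
$\left(-18\right) \left(-8\right) A = \left(-18\right) \left(-8\right) 0 = 144 \cdot 0 = 0$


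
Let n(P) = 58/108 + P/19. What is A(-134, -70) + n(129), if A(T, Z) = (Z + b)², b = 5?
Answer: 4342367/1026 ≈ 4232.3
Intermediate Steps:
A(T, Z) = (5 + Z)² (A(T, Z) = (Z + 5)² = (5 + Z)²)
n(P) = 29/54 + P/19 (n(P) = 58*(1/108) + P*(1/19) = 29/54 + P/19)
A(-134, -70) + n(129) = (5 - 70)² + (29/54 + (1/19)*129) = (-65)² + (29/54 + 129/19) = 4225 + 7517/1026 = 4342367/1026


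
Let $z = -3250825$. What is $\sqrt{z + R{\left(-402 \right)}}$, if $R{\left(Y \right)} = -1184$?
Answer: $i \sqrt{3252009} \approx 1803.3 i$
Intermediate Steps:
$\sqrt{z + R{\left(-402 \right)}} = \sqrt{-3250825 - 1184} = \sqrt{-3252009} = i \sqrt{3252009}$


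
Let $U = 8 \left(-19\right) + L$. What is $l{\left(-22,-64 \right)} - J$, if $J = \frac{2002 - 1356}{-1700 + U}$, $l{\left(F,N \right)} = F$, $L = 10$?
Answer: $- \frac{19939}{921} \approx -21.649$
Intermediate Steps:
$U = -142$ ($U = 8 \left(-19\right) + 10 = -152 + 10 = -142$)
$J = - \frac{323}{921}$ ($J = \frac{2002 - 1356}{-1700 - 142} = \frac{646}{-1842} = 646 \left(- \frac{1}{1842}\right) = - \frac{323}{921} \approx -0.35071$)
$l{\left(-22,-64 \right)} - J = -22 - - \frac{323}{921} = -22 + \frac{323}{921} = - \frac{19939}{921}$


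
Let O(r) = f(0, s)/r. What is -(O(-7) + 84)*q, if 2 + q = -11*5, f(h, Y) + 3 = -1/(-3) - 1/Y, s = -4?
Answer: 134615/28 ≈ 4807.7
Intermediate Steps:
f(h, Y) = -8/3 - 1/Y (f(h, Y) = -3 + (-1/(-3) - 1/Y) = -3 + (-1*(-⅓) - 1/Y) = -3 + (⅓ - 1/Y) = -8/3 - 1/Y)
q = -57 (q = -2 - 11*5 = -2 - 55 = -57)
O(r) = -29/(12*r) (O(r) = (-8/3 - 1/(-4))/r = (-8/3 - 1*(-¼))/r = (-8/3 + ¼)/r = -29/(12*r))
-(O(-7) + 84)*q = -(-29/12/(-7) + 84)*(-57) = -(-29/12*(-⅐) + 84)*(-57) = -(29/84 + 84)*(-57) = -7085*(-57)/84 = -1*(-134615/28) = 134615/28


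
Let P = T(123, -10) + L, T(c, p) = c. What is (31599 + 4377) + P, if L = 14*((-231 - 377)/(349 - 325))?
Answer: 107233/3 ≈ 35744.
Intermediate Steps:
L = -1064/3 (L = 14*(-608/24) = 14*(-608*1/24) = 14*(-76/3) = -1064/3 ≈ -354.67)
P = -695/3 (P = 123 - 1064/3 = -695/3 ≈ -231.67)
(31599 + 4377) + P = (31599 + 4377) - 695/3 = 35976 - 695/3 = 107233/3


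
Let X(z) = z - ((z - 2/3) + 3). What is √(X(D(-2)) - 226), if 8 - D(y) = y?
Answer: I*√2055/3 ≈ 15.111*I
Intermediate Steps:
D(y) = 8 - y
X(z) = -7/3 (X(z) = z - ((z - 2*⅓) + 3) = z - ((z - ⅔) + 3) = z - ((-⅔ + z) + 3) = z - (7/3 + z) = z + (-7/3 - z) = -7/3)
√(X(D(-2)) - 226) = √(-7/3 - 226) = √(-685/3) = I*√2055/3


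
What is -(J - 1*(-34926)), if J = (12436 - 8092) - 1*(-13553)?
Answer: -52823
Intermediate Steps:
J = 17897 (J = 4344 + 13553 = 17897)
-(J - 1*(-34926)) = -(17897 - 1*(-34926)) = -(17897 + 34926) = -1*52823 = -52823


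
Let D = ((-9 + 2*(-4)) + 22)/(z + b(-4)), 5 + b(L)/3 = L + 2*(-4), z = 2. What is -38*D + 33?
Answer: 1807/49 ≈ 36.878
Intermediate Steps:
b(L) = -39 + 3*L (b(L) = -15 + 3*(L + 2*(-4)) = -15 + 3*(L - 8) = -15 + 3*(-8 + L) = -15 + (-24 + 3*L) = -39 + 3*L)
D = -5/49 (D = ((-9 + 2*(-4)) + 22)/(2 + (-39 + 3*(-4))) = ((-9 - 8) + 22)/(2 + (-39 - 12)) = (-17 + 22)/(2 - 51) = 5/(-49) = 5*(-1/49) = -5/49 ≈ -0.10204)
-38*D + 33 = -38*(-5/49) + 33 = 190/49 + 33 = 1807/49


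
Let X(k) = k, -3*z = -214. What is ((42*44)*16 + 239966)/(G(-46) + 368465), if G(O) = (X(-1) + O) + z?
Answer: 404301/552734 ≈ 0.73146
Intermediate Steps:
z = 214/3 (z = -⅓*(-214) = 214/3 ≈ 71.333)
G(O) = 211/3 + O (G(O) = (-1 + O) + 214/3 = 211/3 + O)
((42*44)*16 + 239966)/(G(-46) + 368465) = ((42*44)*16 + 239966)/((211/3 - 46) + 368465) = (1848*16 + 239966)/(73/3 + 368465) = (29568 + 239966)/(1105468/3) = 269534*(3/1105468) = 404301/552734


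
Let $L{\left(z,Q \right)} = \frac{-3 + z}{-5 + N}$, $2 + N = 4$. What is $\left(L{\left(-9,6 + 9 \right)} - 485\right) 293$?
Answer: $-140933$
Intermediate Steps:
$N = 2$ ($N = -2 + 4 = 2$)
$L{\left(z,Q \right)} = 1 - \frac{z}{3}$ ($L{\left(z,Q \right)} = \frac{-3 + z}{-5 + 2} = \frac{-3 + z}{-3} = \left(-3 + z\right) \left(- \frac{1}{3}\right) = 1 - \frac{z}{3}$)
$\left(L{\left(-9,6 + 9 \right)} - 485\right) 293 = \left(\left(1 - -3\right) - 485\right) 293 = \left(\left(1 + 3\right) - 485\right) 293 = \left(4 - 485\right) 293 = \left(-481\right) 293 = -140933$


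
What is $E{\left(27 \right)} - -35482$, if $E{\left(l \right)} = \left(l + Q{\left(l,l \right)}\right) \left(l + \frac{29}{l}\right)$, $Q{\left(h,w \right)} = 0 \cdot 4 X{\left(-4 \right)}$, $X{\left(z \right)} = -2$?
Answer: $36240$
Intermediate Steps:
$Q{\left(h,w \right)} = 0$ ($Q{\left(h,w \right)} = 0 \cdot 4 \left(-2\right) = 0 \left(-2\right) = 0$)
$E{\left(l \right)} = l \left(l + \frac{29}{l}\right)$ ($E{\left(l \right)} = \left(l + 0\right) \left(l + \frac{29}{l}\right) = l \left(l + \frac{29}{l}\right)$)
$E{\left(27 \right)} - -35482 = \left(29 + 27^{2}\right) - -35482 = \left(29 + 729\right) + 35482 = 758 + 35482 = 36240$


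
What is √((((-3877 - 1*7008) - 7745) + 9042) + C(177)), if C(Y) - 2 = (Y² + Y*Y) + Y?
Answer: √53249 ≈ 230.76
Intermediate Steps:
C(Y) = 2 + Y + 2*Y² (C(Y) = 2 + ((Y² + Y*Y) + Y) = 2 + ((Y² + Y²) + Y) = 2 + (2*Y² + Y) = 2 + (Y + 2*Y²) = 2 + Y + 2*Y²)
√((((-3877 - 1*7008) - 7745) + 9042) + C(177)) = √((((-3877 - 1*7008) - 7745) + 9042) + (2 + 177 + 2*177²)) = √((((-3877 - 7008) - 7745) + 9042) + (2 + 177 + 2*31329)) = √(((-10885 - 7745) + 9042) + (2 + 177 + 62658)) = √((-18630 + 9042) + 62837) = √(-9588 + 62837) = √53249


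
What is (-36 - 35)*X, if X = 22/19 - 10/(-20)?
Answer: -4473/38 ≈ -117.71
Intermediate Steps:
X = 63/38 (X = 22*(1/19) - 10*(-1/20) = 22/19 + ½ = 63/38 ≈ 1.6579)
(-36 - 35)*X = (-36 - 35)*(63/38) = -71*63/38 = -4473/38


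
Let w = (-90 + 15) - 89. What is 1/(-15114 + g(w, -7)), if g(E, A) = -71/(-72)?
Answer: -72/1088137 ≈ -6.6168e-5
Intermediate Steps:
w = -164 (w = -75 - 89 = -164)
g(E, A) = 71/72 (g(E, A) = -71*(-1/72) = 71/72)
1/(-15114 + g(w, -7)) = 1/(-15114 + 71/72) = 1/(-1088137/72) = -72/1088137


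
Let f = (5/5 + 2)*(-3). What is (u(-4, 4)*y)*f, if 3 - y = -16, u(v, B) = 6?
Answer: -1026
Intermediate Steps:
y = 19 (y = 3 - 1*(-16) = 3 + 16 = 19)
f = -9 (f = (5*(1/5) + 2)*(-3) = (1 + 2)*(-3) = 3*(-3) = -9)
(u(-4, 4)*y)*f = (6*19)*(-9) = 114*(-9) = -1026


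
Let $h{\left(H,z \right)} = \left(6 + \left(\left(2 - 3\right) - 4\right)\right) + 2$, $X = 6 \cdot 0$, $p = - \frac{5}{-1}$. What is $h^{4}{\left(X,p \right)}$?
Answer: $81$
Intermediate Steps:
$p = 5$ ($p = \left(-5\right) \left(-1\right) = 5$)
$X = 0$
$h{\left(H,z \right)} = 3$ ($h{\left(H,z \right)} = \left(6 - 5\right) + 2 = 1 + 2 = 3$)
$h^{4}{\left(X,p \right)} = 3^{4} = 81$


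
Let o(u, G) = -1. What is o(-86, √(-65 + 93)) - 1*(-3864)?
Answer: 3863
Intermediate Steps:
o(-86, √(-65 + 93)) - 1*(-3864) = -1 - 1*(-3864) = -1 + 3864 = 3863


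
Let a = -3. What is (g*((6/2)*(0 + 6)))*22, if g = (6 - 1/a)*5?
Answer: 12540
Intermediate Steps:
g = 95/3 (g = (6 - 1/(-3))*5 = (6 - 1*(-⅓))*5 = (6 + ⅓)*5 = (19/3)*5 = 95/3 ≈ 31.667)
(g*((6/2)*(0 + 6)))*22 = (95*((6/2)*(0 + 6))/3)*22 = (95*((6*(½))*6)/3)*22 = (95*(3*6)/3)*22 = ((95/3)*18)*22 = 570*22 = 12540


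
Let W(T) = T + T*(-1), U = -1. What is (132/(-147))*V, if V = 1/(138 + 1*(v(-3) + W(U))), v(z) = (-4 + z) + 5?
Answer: -11/1666 ≈ -0.0066026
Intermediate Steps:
W(T) = 0 (W(T) = T - T = 0)
v(z) = 1 + z
V = 1/136 (V = 1/(138 + 1*((1 - 3) + 0)) = 1/(138 + 1*(-2 + 0)) = 1/(138 + 1*(-2)) = 1/(138 - 2) = 1/136 ≈ 0.0073529)
(132/(-147))*V = (132/(-147))*(1/136) = (132*(-1/147))*(1/136) = -44/49*1/136 = -11/1666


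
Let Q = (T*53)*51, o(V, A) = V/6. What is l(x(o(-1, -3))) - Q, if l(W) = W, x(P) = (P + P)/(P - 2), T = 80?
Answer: -2811118/13 ≈ -2.1624e+5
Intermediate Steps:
o(V, A) = V/6 (o(V, A) = V*(⅙) = V/6)
x(P) = 2*P/(-2 + P) (x(P) = (2*P)/(-2 + P) = 2*P/(-2 + P))
Q = 216240 (Q = (80*53)*51 = 4240*51 = 216240)
l(x(o(-1, -3))) - Q = 2*((⅙)*(-1))/(-2 + (⅙)*(-1)) - 1*216240 = 2*(-⅙)/(-2 - ⅙) - 216240 = 2*(-⅙)/(-13/6) - 216240 = 2*(-⅙)*(-6/13) - 216240 = 2/13 - 216240 = -2811118/13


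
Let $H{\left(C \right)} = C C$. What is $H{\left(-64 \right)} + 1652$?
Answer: $5748$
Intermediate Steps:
$H{\left(C \right)} = C^{2}$
$H{\left(-64 \right)} + 1652 = \left(-64\right)^{2} + 1652 = 4096 + 1652 = 5748$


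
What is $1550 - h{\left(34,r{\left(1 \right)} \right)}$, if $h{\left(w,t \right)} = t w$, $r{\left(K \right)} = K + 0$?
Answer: $1516$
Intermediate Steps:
$r{\left(K \right)} = K$
$1550 - h{\left(34,r{\left(1 \right)} \right)} = 1550 - 1 \cdot 34 = 1550 - 34 = 1516$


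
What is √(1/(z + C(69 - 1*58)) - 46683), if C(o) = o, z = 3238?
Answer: I*√151673066/57 ≈ 216.06*I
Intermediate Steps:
√(1/(z + C(69 - 1*58)) - 46683) = √(1/(3238 + (69 - 1*58)) - 46683) = √(1/(3238 + (69 - 58)) - 46683) = √(1/(3238 + 11) - 46683) = √(1/3249 - 46683) = √(-151673066/3249) = I*√151673066/57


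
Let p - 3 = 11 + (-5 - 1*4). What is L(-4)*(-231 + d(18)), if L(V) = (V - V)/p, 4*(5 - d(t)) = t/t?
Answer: 0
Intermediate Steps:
p = 5 (p = 3 + (11 + (-5 - 1*4)) = 3 + (11 + (-5 - 4)) = 3 + (11 - 9) = 3 + 2 = 5)
d(t) = 19/4 (d(t) = 5 - t/(4*t) = 5 - ¼*1 = 5 - ¼ = 19/4)
L(V) = 0 (L(V) = (V - V)/5 = 0*(⅕) = 0)
L(-4)*(-231 + d(18)) = 0*(-231 + 19/4) = 0*(-905/4) = 0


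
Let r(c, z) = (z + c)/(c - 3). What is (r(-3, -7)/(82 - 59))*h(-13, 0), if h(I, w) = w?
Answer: 0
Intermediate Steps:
r(c, z) = (c + z)/(-3 + c)
(r(-3, -7)/(82 - 59))*h(-13, 0) = (((-3 - 7)/(-3 - 3))/(82 - 59))*0 = ((-10/(-6))/23)*0 = (-⅙*(-10)*(1/23))*0 = ((5/3)*(1/23))*0 = (5/69)*0 = 0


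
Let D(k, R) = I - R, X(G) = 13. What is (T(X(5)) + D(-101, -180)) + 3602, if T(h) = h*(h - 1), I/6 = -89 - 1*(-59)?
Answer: 3758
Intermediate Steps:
I = -180 (I = 6*(-89 - 1*(-59)) = 6*(-89 + 59) = 6*(-30) = -180)
T(h) = h*(-1 + h)
D(k, R) = -180 - R
(T(X(5)) + D(-101, -180)) + 3602 = (13*(-1 + 13) + (-180 - 1*(-180))) + 3602 = (13*12 + (-180 + 180)) + 3602 = (156 + 0) + 3602 = 156 + 3602 = 3758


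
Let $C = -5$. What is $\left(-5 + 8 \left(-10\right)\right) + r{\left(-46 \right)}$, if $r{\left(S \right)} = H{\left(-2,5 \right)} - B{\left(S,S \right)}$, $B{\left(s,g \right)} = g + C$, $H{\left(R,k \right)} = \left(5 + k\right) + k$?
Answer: $-19$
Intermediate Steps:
$H{\left(R,k \right)} = 5 + 2 k$
$B{\left(s,g \right)} = -5 + g$ ($B{\left(s,g \right)} = g - 5 = -5 + g$)
$r{\left(S \right)} = 20 - S$ ($r{\left(S \right)} = \left(5 + 2 \cdot 5\right) - \left(-5 + S\right) = \left(5 + 10\right) - \left(-5 + S\right) = 15 - \left(-5 + S\right) = 20 - S$)
$\left(-5 + 8 \left(-10\right)\right) + r{\left(-46 \right)} = \left(-5 + 8 \left(-10\right)\right) + \left(20 - -46\right) = \left(-5 - 80\right) + \left(20 + 46\right) = -85 + 66 = -19$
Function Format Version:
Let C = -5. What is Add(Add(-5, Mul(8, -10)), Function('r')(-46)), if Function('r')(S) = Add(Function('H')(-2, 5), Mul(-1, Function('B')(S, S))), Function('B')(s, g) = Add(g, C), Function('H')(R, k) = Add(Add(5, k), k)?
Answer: -19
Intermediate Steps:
Function('H')(R, k) = Add(5, Mul(2, k))
Function('B')(s, g) = Add(-5, g) (Function('B')(s, g) = Add(g, -5) = Add(-5, g))
Function('r')(S) = Add(20, Mul(-1, S)) (Function('r')(S) = Add(Add(5, Mul(2, 5)), Mul(-1, Add(-5, S))) = Add(Add(5, 10), Add(5, Mul(-1, S))) = Add(15, Add(5, Mul(-1, S))) = Add(20, Mul(-1, S)))
Add(Add(-5, Mul(8, -10)), Function('r')(-46)) = Add(Add(-5, Mul(8, -10)), Add(20, Mul(-1, -46))) = Add(Add(-5, -80), Add(20, 46)) = Add(-85, 66) = -19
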